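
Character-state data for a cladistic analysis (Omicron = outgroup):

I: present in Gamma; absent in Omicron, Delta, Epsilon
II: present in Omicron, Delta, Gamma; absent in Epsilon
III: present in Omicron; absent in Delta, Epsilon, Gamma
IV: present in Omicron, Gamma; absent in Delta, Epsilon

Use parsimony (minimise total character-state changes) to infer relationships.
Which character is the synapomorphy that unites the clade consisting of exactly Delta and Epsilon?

Character polarity is set by the outgroup: the derived state is whichever differs from the outgroup's state, so for II, III, IV the derived state is 'absent', and for the remaining characters it is 'present'.
I (derived state 'present') is unique to Gamma (autapomorphy; uninformative for grouping).
II: derived state 'absent' in Epsilon only — an autapomorphy, so it tells us nothing about relationships among taxa.
III (derived state 'absent') is shared by all ingroup taxa — unites the whole ingroup.
IV (derived state 'absent') is shared by Delta and Epsilon — a synapomorphy uniting that clade.
Most parsimonious ingroup topology: ((Delta,Epsilon),Gamma).
The clade {Delta, Epsilon} is supported by IV: its derived state 'absent' occurs in exactly those taxa and in no other taxon (including the outgroup).

IV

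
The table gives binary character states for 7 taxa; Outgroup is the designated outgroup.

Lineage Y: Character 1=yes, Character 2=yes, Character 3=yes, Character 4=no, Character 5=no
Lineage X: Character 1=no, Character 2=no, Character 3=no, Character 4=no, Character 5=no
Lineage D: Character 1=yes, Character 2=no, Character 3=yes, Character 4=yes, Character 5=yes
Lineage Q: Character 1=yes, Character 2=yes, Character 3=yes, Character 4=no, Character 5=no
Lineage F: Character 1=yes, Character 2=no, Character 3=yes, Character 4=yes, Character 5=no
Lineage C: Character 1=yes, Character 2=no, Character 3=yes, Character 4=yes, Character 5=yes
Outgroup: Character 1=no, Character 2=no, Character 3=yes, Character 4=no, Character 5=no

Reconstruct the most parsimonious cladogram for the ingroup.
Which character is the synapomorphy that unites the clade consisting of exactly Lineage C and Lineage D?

Character polarity is set by the outgroup: the derived state is whichever differs from the outgroup's state, so for Character 3 the derived state is 'no', and for the remaining characters it is 'yes'.
Character 1: derived state 'yes' in Lineage C, Lineage D, Lineage F, Lineage Q, and Lineage Y only — synapomorphy for {Lineage C, Lineage D, Lineage F, Lineage Q, Lineage Y}.
Character 2: derived state 'yes' in Lineage Q and Lineage Y only — synapomorphy for {Lineage Q, Lineage Y}.
Character 3 (derived state 'no') is unique to Lineage X (autapomorphy; uninformative for grouping).
Character 4: derived state 'yes' in Lineage C, Lineage D, and Lineage F only — synapomorphy for {Lineage C, Lineage D, Lineage F}.
Character 5 (derived state 'yes') is shared by Lineage C and Lineage D — a synapomorphy uniting that clade.
Most parsimonious ingroup topology: (Lineage X,((Lineage F,(Lineage C,Lineage D)),(Lineage Y,Lineage Q))).
The clade {Lineage C, Lineage D} is supported by Character 5: its derived state 'yes' occurs in exactly those taxa and in no other taxon (including the outgroup).

Character 5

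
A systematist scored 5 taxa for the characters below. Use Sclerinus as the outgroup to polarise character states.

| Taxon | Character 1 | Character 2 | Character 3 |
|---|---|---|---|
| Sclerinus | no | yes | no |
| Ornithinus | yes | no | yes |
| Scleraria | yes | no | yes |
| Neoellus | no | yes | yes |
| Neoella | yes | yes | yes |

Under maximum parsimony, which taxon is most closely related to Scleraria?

Character polarity is set by the outgroup: the derived state is whichever differs from the outgroup's state, so for Character 2 the derived state is 'no', and for the remaining characters it is 'yes'.
Character 1: derived state 'yes' in Neoella, Ornithinus, and Scleraria only — synapomorphy for {Neoella, Ornithinus, Scleraria}.
Only Ornithinus and Scleraria show the derived state 'no' for Character 2, supporting them as a clade.
Character 3 (derived state 'yes') is shared by all ingroup taxa — unites the whole ingroup.
Most parsimonious ingroup topology: (((Ornithinus,Scleraria),Neoella),Neoellus).
Scleraria and Ornithinus form a cherry on this tree, so they are sister taxa.

Ornithinus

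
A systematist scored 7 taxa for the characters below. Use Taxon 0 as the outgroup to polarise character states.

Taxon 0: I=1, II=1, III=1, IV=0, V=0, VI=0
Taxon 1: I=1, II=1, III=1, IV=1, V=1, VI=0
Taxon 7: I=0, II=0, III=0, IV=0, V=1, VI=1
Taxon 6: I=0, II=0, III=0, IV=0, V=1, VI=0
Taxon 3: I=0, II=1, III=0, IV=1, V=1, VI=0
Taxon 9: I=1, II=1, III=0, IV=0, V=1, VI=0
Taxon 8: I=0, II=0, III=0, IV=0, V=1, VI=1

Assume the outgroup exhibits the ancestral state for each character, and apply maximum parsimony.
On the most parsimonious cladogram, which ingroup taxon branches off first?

Character polarity is set by the outgroup: the derived state is whichever differs from the outgroup's state, so for I, II, III the derived state is '0', and for the remaining characters it is '1'.
I (derived state '0') is shared by Taxon 3, Taxon 6, Taxon 7, and Taxon 8 — a synapomorphy uniting that clade.
II (derived state '0') is shared by Taxon 6, Taxon 7, and Taxon 8 — a synapomorphy uniting that clade.
III: derived state '0' in Taxon 3, Taxon 6, Taxon 7, Taxon 8, and Taxon 9 only — synapomorphy for {Taxon 3, Taxon 6, Taxon 7, Taxon 8, Taxon 9}.
IV groups Taxon 1 and Taxon 3, which is incompatible with the clades supported by the remaining characters; treating it as convergent (homoplasy) costs fewer steps than any alternative tree.
All ingroup taxa share the derived state '1' for V; it defines the ingroup but does not resolve relationships within it.
VI (derived state '1') is shared by Taxon 7 and Taxon 8 — a synapomorphy uniting that clade.
Most parsimonious ingroup topology: (Taxon 1,((((Taxon 7,Taxon 8),Taxon 6),Taxon 3),Taxon 9)).
Taxon 1 is sister to the clade containing all other ingroup taxa, so it is the earliest-diverging (most basal) ingroup lineage.

Taxon 1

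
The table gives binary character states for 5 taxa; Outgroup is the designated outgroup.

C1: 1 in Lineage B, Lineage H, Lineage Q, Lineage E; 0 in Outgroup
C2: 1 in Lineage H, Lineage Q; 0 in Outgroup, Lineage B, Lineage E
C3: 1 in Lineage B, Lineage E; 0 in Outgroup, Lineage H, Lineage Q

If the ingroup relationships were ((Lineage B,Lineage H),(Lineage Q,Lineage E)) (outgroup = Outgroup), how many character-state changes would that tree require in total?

5

Map each character onto ((Lineage B,Lineage H),(Lineage Q,Lineage E)) (rooted by Outgroup) and count the minimum state changes it requires (Fitch parsimony):
C1: 1; C2: 2; C3: 2.
Total tree length = 5.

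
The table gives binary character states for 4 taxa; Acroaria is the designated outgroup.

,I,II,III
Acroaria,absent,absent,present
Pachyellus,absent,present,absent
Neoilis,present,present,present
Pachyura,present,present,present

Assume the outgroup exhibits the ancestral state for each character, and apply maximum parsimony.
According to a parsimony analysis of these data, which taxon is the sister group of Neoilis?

Character polarity is set by the outgroup: the derived state is whichever differs from the outgroup's state, so for III the derived state is 'absent', and for the remaining characters it is 'present'.
I: derived state 'present' in Neoilis and Pachyura only — synapomorphy for {Neoilis, Pachyura}.
All ingroup taxa share the derived state 'present' for II; it defines the ingroup but does not resolve relationships within it.
III (derived state 'absent') is unique to Pachyellus (autapomorphy; uninformative for grouping).
Most parsimonious ingroup topology: (Pachyellus,(Neoilis,Pachyura)).
Neoilis and Pachyura form a cherry on this tree, so they are sister taxa.

Pachyura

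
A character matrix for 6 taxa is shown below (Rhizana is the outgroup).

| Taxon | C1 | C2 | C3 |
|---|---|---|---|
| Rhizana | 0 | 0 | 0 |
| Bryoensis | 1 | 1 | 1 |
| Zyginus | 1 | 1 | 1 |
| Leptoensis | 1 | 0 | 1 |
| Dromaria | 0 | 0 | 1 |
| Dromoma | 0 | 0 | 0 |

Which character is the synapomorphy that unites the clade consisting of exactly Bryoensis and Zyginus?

C2

The outgroup has state '0' for every character, so '1' is the derived state throughout.
C1 (derived state '1') is shared by Bryoensis, Leptoensis, and Zyginus — a synapomorphy uniting that clade.
C2: derived state '1' in Bryoensis and Zyginus only — synapomorphy for {Bryoensis, Zyginus}.
C3 (derived state '1') is shared by Bryoensis, Dromaria, Leptoensis, and Zyginus — a synapomorphy uniting that clade.
Most parsimonious ingroup topology: ((((Bryoensis,Zyginus),Leptoensis),Dromaria),Dromoma).
The clade {Bryoensis, Zyginus} is supported by C2: its derived state '1' occurs in exactly those taxa and in no other taxon (including the outgroup).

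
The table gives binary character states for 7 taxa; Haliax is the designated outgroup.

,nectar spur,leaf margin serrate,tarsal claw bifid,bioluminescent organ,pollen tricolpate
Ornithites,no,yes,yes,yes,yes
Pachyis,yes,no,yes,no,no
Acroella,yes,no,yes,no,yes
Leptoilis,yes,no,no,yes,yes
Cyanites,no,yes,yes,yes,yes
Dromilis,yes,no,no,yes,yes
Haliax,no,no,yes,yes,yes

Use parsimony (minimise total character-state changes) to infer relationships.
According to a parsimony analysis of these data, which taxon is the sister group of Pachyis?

Acroella

Character polarity is set by the outgroup: the derived state is whichever differs from the outgroup's state, so for tarsal claw bifid, bioluminescent organ, pollen tricolpate the derived state is 'no', and for the remaining characters it is 'yes'.
Only Acroella, Dromilis, Leptoilis, and Pachyis show the derived state 'yes' for nectar spur, supporting them as a clade.
leaf margin serrate (derived state 'yes') is shared by Cyanites and Ornithites — a synapomorphy uniting that clade.
tarsal claw bifid (derived state 'no') is shared by Dromilis and Leptoilis — a synapomorphy uniting that clade.
bioluminescent organ: derived state 'no' in Acroella and Pachyis only — synapomorphy for {Acroella, Pachyis}.
pollen tricolpate: derived state 'no' in Pachyis only — an autapomorphy, so it tells us nothing about relationships among taxa.
Most parsimonious ingroup topology: (((Pachyis,Acroella),(Leptoilis,Dromilis)),(Cyanites,Ornithites)).
Pachyis and Acroella form a cherry on this tree, so they are sister taxa.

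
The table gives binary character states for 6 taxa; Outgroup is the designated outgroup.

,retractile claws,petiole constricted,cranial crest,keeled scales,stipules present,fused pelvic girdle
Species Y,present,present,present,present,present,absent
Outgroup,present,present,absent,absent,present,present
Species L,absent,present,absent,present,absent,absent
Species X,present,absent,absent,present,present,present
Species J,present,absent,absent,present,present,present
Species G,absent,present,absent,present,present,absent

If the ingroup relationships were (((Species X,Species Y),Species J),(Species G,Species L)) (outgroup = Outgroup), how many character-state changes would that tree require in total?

Map each character onto (((Species X,Species Y),Species J),(Species G,Species L)) (rooted by Outgroup) and count the minimum state changes it requires (Fitch parsimony):
retractile claws: 1; petiole constricted: 2; cranial crest: 1; keeled scales: 1; stipules present: 1; fused pelvic girdle: 2.
Total tree length = 8.

8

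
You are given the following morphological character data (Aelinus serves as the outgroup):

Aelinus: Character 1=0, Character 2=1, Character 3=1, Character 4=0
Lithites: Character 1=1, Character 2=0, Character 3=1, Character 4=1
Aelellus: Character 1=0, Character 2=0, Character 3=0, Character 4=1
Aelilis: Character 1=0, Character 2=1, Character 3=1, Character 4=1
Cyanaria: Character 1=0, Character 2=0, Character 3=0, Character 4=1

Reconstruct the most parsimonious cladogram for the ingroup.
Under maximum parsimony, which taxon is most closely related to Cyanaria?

Character polarity is set by the outgroup: the derived state is whichever differs from the outgroup's state, so for Character 2, Character 3 the derived state is '0', and for the remaining characters it is '1'.
Character 1 (derived state '1') is unique to Lithites (autapomorphy; uninformative for grouping).
Character 2 (derived state '0') is shared by Aelellus, Cyanaria, and Lithites — a synapomorphy uniting that clade.
Only Aelellus and Cyanaria show the derived state '0' for Character 3, supporting them as a clade.
Character 4 (derived state '1') is shared by all ingroup taxa — unites the whole ingroup.
Most parsimonious ingroup topology: ((Lithites,(Aelellus,Cyanaria)),Aelilis).
Cyanaria and Aelellus form a cherry on this tree, so they are sister taxa.

Aelellus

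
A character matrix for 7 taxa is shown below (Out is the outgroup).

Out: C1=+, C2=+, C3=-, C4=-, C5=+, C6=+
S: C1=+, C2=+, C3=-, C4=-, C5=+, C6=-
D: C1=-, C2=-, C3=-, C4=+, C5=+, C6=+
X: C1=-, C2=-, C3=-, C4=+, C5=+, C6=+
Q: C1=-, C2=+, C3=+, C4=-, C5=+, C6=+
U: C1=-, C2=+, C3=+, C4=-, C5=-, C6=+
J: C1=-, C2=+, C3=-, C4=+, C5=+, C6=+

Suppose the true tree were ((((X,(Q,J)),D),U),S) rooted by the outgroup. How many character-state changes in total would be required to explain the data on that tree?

9

Map each character onto ((((X,(Q,J)),D),U),S) (rooted by Out) and count the minimum state changes it requires (Fitch parsimony):
C1: 1; C2: 2; C3: 2; C4: 2; C5: 1; C6: 1.
Total tree length = 9.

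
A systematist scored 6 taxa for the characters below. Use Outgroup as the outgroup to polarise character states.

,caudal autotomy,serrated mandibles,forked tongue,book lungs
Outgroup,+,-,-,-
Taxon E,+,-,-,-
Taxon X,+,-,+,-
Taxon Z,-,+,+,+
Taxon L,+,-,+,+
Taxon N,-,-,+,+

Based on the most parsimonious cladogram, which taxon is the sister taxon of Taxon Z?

Character polarity is set by the outgroup: the derived state is whichever differs from the outgroup's state, so for caudal autotomy the derived state is '-', and for the remaining characters it is '+'.
caudal autotomy: derived state '-' in Taxon N and Taxon Z only — synapomorphy for {Taxon N, Taxon Z}.
serrated mandibles (derived state '+') is unique to Taxon Z (autapomorphy; uninformative for grouping).
forked tongue: derived state '+' in Taxon L, Taxon N, Taxon X, and Taxon Z only — synapomorphy for {Taxon L, Taxon N, Taxon X, Taxon Z}.
book lungs: derived state '+' in Taxon L, Taxon N, and Taxon Z only — synapomorphy for {Taxon L, Taxon N, Taxon Z}.
Most parsimonious ingroup topology: (Taxon E,(Taxon X,((Taxon Z,Taxon N),Taxon L))).
Taxon Z and Taxon N form a cherry on this tree, so they are sister taxa.

Taxon N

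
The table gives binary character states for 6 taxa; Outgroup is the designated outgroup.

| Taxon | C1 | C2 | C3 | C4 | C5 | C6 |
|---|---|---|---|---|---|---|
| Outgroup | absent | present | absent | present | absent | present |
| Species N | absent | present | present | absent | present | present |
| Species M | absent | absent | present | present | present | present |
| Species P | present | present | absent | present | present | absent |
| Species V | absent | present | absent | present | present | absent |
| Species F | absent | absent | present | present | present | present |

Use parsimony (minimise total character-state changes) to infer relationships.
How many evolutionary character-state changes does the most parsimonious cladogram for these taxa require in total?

Character polarity is set by the outgroup: the derived state is whichever differs from the outgroup's state, so for C2, C4, C6 the derived state is 'absent', and for the remaining characters it is 'present'.
C1: derived state 'present' in Species P only — an autapomorphy, so it tells us nothing about relationships among taxa.
Only Species F and Species M show the derived state 'absent' for C2, supporting them as a clade.
C3 (derived state 'present') is shared by Species F, Species M, and Species N — a synapomorphy uniting that clade.
C4 (derived state 'absent') is unique to Species N (autapomorphy; uninformative for grouping).
All ingroup taxa share the derived state 'present' for C5; it defines the ingroup but does not resolve relationships within it.
C6: derived state 'absent' in Species P and Species V only — synapomorphy for {Species P, Species V}.
Most parsimonious ingroup topology: ((Species N,(Species M,Species F)),(Species P,Species V)).
Changes per character on this tree: C1: 1; C2: 1; C3: 1; C4: 1; C5: 1; C6: 1.
Total = 6.

6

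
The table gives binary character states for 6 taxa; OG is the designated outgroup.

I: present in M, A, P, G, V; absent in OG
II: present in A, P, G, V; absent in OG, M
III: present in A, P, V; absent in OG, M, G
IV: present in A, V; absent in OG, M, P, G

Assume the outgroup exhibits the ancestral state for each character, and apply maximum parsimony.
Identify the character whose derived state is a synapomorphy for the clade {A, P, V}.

III

The outgroup has state 'absent' for every character, so 'present' is the derived state throughout.
I (derived state 'present') is shared by all ingroup taxa — unites the whole ingroup.
II: derived state 'present' in A, G, P, and V only — synapomorphy for {A, G, P, V}.
Only A, P, and V show the derived state 'present' for III, supporting them as a clade.
IV: derived state 'present' in A and V only — synapomorphy for {A, V}.
Most parsimonious ingroup topology: (M,(((A,V),P),G)).
The clade {A, P, V} is supported by III: its derived state 'present' occurs in exactly those taxa and in no other taxon (including the outgroup).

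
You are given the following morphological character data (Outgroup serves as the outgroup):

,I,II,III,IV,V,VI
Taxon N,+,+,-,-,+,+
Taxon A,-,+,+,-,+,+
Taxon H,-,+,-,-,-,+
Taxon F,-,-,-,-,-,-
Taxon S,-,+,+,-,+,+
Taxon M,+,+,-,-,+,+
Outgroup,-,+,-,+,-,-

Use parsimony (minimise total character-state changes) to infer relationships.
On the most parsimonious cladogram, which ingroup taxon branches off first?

Taxon F

Character polarity is set by the outgroup: the derived state is whichever differs from the outgroup's state, so for II, IV the derived state is '-', and for the remaining characters it is '+'.
Only Taxon M and Taxon N show the derived state '+' for I, supporting them as a clade.
II: derived state '-' in Taxon F only — an autapomorphy, so it tells us nothing about relationships among taxa.
Only Taxon A and Taxon S show the derived state '+' for III, supporting them as a clade.
IV (derived state '-') is shared by all ingroup taxa — unites the whole ingroup.
V (derived state '+') is shared by Taxon A, Taxon M, Taxon N, and Taxon S — a synapomorphy uniting that clade.
Only Taxon A, Taxon H, Taxon M, Taxon N, and Taxon S show the derived state '+' for VI, supporting them as a clade.
Most parsimonious ingroup topology: ((((Taxon S,Taxon A),(Taxon N,Taxon M)),Taxon H),Taxon F).
Taxon F is sister to the clade containing all other ingroup taxa, so it is the earliest-diverging (most basal) ingroup lineage.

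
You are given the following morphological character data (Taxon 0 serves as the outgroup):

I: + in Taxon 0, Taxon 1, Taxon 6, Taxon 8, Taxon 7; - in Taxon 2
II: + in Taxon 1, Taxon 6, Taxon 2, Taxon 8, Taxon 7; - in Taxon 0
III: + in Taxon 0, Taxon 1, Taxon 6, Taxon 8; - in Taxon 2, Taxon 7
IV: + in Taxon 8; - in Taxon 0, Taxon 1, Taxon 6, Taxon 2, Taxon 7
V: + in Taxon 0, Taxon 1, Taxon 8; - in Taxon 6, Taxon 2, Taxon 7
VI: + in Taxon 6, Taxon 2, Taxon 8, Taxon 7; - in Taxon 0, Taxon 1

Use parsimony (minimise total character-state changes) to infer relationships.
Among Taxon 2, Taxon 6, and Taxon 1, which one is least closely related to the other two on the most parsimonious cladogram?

Taxon 1

Character polarity is set by the outgroup: the derived state is whichever differs from the outgroup's state, so for I, III, V the derived state is '-', and for the remaining characters it is '+'.
I (derived state '-') is unique to Taxon 2 (autapomorphy; uninformative for grouping).
II (derived state '+') is shared by all ingroup taxa — unites the whole ingroup.
III: derived state '-' in Taxon 2 and Taxon 7 only — synapomorphy for {Taxon 2, Taxon 7}.
IV: derived state '+' in Taxon 8 only — an autapomorphy, so it tells us nothing about relationships among taxa.
V: derived state '-' in Taxon 2, Taxon 6, and Taxon 7 only — synapomorphy for {Taxon 2, Taxon 6, Taxon 7}.
Only Taxon 2, Taxon 6, Taxon 7, and Taxon 8 show the derived state '+' for VI, supporting them as a clade.
Most parsimonious ingroup topology: ((Taxon 8,((Taxon 7,Taxon 2),Taxon 6)),Taxon 1).
Taxon 6 and Taxon 2 share a more recent common ancestor with each other than either does with Taxon 1, so Taxon 1 is the least closely related of the three.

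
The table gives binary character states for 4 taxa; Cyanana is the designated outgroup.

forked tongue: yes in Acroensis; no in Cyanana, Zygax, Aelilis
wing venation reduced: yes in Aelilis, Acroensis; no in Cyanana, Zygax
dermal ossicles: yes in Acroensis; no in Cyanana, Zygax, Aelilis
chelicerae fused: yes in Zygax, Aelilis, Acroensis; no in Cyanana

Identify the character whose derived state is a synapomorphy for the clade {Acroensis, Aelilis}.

wing venation reduced

The outgroup has state 'no' for every character, so 'yes' is the derived state throughout.
forked tongue: derived state 'yes' in Acroensis only — an autapomorphy, so it tells us nothing about relationships among taxa.
wing venation reduced (derived state 'yes') is shared by Acroensis and Aelilis — a synapomorphy uniting that clade.
dermal ossicles: derived state 'yes' in Acroensis only — an autapomorphy, so it tells us nothing about relationships among taxa.
chelicerae fused (derived state 'yes') is shared by all ingroup taxa — unites the whole ingroup.
Most parsimonious ingroup topology: (Zygax,(Aelilis,Acroensis)).
The clade {Acroensis, Aelilis} is supported by wing venation reduced: its derived state 'yes' occurs in exactly those taxa and in no other taxon (including the outgroup).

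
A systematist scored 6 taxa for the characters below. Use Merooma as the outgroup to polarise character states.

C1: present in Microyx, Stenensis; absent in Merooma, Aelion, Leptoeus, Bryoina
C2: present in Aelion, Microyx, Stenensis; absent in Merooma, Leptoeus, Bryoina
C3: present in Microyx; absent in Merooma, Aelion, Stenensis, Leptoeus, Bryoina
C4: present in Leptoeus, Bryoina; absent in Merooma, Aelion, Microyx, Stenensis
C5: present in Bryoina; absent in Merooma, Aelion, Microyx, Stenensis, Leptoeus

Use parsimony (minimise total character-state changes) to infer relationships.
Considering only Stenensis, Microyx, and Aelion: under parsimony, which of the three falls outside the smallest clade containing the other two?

Aelion

The outgroup has state 'absent' for every character, so 'present' is the derived state throughout.
C1 (derived state 'present') is shared by Microyx and Stenensis — a synapomorphy uniting that clade.
Only Aelion, Microyx, and Stenensis show the derived state 'present' for C2, supporting them as a clade.
C3 (derived state 'present') is unique to Microyx (autapomorphy; uninformative for grouping).
Only Bryoina and Leptoeus show the derived state 'present' for C4, supporting them as a clade.
C5 (derived state 'present') is unique to Bryoina (autapomorphy; uninformative for grouping).
Most parsimonious ingroup topology: ((Aelion,(Microyx,Stenensis)),(Leptoeus,Bryoina)).
Stenensis and Microyx share a more recent common ancestor with each other than either does with Aelion, so Aelion is the least closely related of the three.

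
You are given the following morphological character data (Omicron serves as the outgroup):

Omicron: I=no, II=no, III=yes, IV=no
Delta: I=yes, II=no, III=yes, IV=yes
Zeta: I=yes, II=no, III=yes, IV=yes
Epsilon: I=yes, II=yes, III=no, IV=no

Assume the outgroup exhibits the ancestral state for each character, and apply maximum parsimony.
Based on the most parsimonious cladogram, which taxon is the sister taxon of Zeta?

Delta

Character polarity is set by the outgroup: the derived state is whichever differs from the outgroup's state, so for III the derived state is 'no', and for the remaining characters it is 'yes'.
All ingroup taxa share the derived state 'yes' for I; it defines the ingroup but does not resolve relationships within it.
II: derived state 'yes' in Epsilon only — an autapomorphy, so it tells us nothing about relationships among taxa.
III: derived state 'no' in Epsilon only — an autapomorphy, so it tells us nothing about relationships among taxa.
IV (derived state 'yes') is shared by Delta and Zeta — a synapomorphy uniting that clade.
Most parsimonious ingroup topology: ((Delta,Zeta),Epsilon).
Zeta and Delta form a cherry on this tree, so they are sister taxa.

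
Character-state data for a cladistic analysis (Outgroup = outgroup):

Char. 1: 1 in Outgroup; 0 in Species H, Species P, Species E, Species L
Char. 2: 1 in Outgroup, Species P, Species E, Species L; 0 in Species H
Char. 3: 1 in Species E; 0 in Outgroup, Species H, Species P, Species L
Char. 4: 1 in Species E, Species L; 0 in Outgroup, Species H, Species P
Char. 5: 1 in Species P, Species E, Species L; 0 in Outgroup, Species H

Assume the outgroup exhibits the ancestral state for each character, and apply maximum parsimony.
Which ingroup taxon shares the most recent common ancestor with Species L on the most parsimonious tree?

Character polarity is set by the outgroup: the derived state is whichever differs from the outgroup's state, so for Char. 1, Char. 2 the derived state is '0', and for the remaining characters it is '1'.
Char. 1 (derived state '0') is shared by all ingroup taxa — unites the whole ingroup.
Char. 2: derived state '0' in Species H only — an autapomorphy, so it tells us nothing about relationships among taxa.
Char. 3 (derived state '1') is unique to Species E (autapomorphy; uninformative for grouping).
Char. 4 (derived state '1') is shared by Species E and Species L — a synapomorphy uniting that clade.
Char. 5 (derived state '1') is shared by Species E, Species L, and Species P — a synapomorphy uniting that clade.
Most parsimonious ingroup topology: (Species H,(Species P,(Species E,Species L))).
Species L and Species E form a cherry on this tree, so they are sister taxa.

Species E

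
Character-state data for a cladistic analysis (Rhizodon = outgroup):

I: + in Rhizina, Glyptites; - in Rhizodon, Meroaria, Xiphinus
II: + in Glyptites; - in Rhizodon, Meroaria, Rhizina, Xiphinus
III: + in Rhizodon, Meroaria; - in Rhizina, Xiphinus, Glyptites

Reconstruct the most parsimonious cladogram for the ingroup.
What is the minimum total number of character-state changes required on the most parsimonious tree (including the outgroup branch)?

3

Character polarity is set by the outgroup: the derived state is whichever differs from the outgroup's state, so for III the derived state is '-', and for the remaining characters it is '+'.
Only Glyptites and Rhizina show the derived state '+' for I, supporting them as a clade.
II (derived state '+') is unique to Glyptites (autapomorphy; uninformative for grouping).
III (derived state '-') is shared by Glyptites, Rhizina, and Xiphinus — a synapomorphy uniting that clade.
Most parsimonious ingroup topology: (Meroaria,((Rhizina,Glyptites),Xiphinus)).
Changes per character on this tree: I: 1; II: 1; III: 1.
Total = 3.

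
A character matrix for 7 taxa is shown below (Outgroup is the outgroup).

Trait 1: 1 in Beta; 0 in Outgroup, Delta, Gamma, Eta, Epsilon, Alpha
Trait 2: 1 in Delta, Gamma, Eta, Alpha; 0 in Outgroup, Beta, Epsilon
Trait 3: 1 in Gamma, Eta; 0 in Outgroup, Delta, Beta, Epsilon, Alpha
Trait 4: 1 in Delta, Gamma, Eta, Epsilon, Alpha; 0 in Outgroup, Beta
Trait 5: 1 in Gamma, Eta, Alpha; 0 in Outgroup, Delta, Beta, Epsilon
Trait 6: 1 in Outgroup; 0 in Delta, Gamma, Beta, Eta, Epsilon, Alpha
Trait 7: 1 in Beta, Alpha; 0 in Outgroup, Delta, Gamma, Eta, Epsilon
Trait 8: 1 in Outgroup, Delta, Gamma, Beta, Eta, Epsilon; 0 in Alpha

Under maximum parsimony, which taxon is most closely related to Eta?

Gamma

Character polarity is set by the outgroup: the derived state is whichever differs from the outgroup's state, so for Trait 6, Trait 8 the derived state is '0', and for the remaining characters it is '1'.
Trait 1 (derived state '1') is unique to Beta (autapomorphy; uninformative for grouping).
Trait 2: derived state '1' in Alpha, Delta, Eta, and Gamma only — synapomorphy for {Alpha, Delta, Eta, Gamma}.
Trait 3 (derived state '1') is shared by Eta and Gamma — a synapomorphy uniting that clade.
Only Alpha, Delta, Epsilon, Eta, and Gamma show the derived state '1' for Trait 4, supporting them as a clade.
Trait 5 (derived state '1') is shared by Alpha, Eta, and Gamma — a synapomorphy uniting that clade.
All ingroup taxa share the derived state '0' for Trait 6; it defines the ingroup but does not resolve relationships within it.
Trait 7 groups Alpha and Beta, which is incompatible with the clades supported by the remaining characters; treating it as convergent (homoplasy) costs fewer steps than any alternative tree.
Trait 8: derived state '0' in Alpha only — an autapomorphy, so it tells us nothing about relationships among taxa.
Most parsimonious ingroup topology: (((Delta,((Gamma,Eta),Alpha)),Epsilon),Beta).
Eta and Gamma form a cherry on this tree, so they are sister taxa.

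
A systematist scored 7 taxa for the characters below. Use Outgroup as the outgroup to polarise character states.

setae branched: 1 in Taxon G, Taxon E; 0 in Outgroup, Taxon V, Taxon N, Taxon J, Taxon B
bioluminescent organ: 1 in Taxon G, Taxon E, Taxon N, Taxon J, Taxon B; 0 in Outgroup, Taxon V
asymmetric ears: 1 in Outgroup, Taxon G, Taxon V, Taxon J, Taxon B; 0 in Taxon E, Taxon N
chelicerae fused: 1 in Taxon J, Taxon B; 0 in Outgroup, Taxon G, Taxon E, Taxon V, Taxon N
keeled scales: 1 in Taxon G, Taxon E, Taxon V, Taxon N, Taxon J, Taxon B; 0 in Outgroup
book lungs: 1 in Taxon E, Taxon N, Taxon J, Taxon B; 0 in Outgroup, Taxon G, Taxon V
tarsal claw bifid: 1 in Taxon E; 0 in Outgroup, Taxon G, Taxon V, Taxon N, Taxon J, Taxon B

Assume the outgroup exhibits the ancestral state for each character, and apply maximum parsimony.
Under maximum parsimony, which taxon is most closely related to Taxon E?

Character polarity is set by the outgroup: the derived state is whichever differs from the outgroup's state, so for asymmetric ears the derived state is '0', and for the remaining characters it is '1'.
setae branched groups Taxon E and Taxon G, which is incompatible with the clades supported by the remaining characters; treating it as convergent (homoplasy) costs fewer steps than any alternative tree.
Only Taxon B, Taxon E, Taxon G, Taxon J, and Taxon N show the derived state '1' for bioluminescent organ, supporting them as a clade.
asymmetric ears (derived state '0') is shared by Taxon E and Taxon N — a synapomorphy uniting that clade.
Only Taxon B and Taxon J show the derived state '1' for chelicerae fused, supporting them as a clade.
All ingroup taxa share the derived state '1' for keeled scales; it defines the ingroup but does not resolve relationships within it.
book lungs (derived state '1') is shared by Taxon B, Taxon E, Taxon J, and Taxon N — a synapomorphy uniting that clade.
tarsal claw bifid: derived state '1' in Taxon E only — an autapomorphy, so it tells us nothing about relationships among taxa.
Most parsimonious ingroup topology: ((Taxon G,((Taxon E,Taxon N),(Taxon J,Taxon B))),Taxon V).
Taxon E and Taxon N form a cherry on this tree, so they are sister taxa.

Taxon N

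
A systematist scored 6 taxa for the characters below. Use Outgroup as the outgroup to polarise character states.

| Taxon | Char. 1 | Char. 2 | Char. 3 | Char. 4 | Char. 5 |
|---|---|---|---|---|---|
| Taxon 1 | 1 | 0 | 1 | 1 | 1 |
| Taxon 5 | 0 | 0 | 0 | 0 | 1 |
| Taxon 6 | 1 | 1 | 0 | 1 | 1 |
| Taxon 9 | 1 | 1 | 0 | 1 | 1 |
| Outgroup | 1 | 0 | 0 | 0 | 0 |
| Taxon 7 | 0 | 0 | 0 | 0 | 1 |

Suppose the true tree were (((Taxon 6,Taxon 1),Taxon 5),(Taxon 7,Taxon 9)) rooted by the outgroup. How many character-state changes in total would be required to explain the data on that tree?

8

Map each character onto (((Taxon 6,Taxon 1),Taxon 5),(Taxon 7,Taxon 9)) (rooted by Outgroup) and count the minimum state changes it requires (Fitch parsimony):
Char. 1: 2; Char. 2: 2; Char. 3: 1; Char. 4: 2; Char. 5: 1.
Total tree length = 8.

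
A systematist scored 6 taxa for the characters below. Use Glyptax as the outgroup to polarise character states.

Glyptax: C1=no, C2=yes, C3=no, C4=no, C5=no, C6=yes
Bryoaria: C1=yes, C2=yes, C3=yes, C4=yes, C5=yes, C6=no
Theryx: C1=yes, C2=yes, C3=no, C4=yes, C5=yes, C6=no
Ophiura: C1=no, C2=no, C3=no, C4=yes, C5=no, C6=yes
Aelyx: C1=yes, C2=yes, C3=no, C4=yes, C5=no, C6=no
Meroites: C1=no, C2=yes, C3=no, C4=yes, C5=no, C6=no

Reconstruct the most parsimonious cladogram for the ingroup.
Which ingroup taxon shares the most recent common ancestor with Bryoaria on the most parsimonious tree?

Character polarity is set by the outgroup: the derived state is whichever differs from the outgroup's state, so for C2, C6 the derived state is 'no', and for the remaining characters it is 'yes'.
Only Aelyx, Bryoaria, and Theryx show the derived state 'yes' for C1, supporting them as a clade.
C2 (derived state 'no') is unique to Ophiura (autapomorphy; uninformative for grouping).
C3 (derived state 'yes') is unique to Bryoaria (autapomorphy; uninformative for grouping).
C4 (derived state 'yes') is shared by all ingroup taxa — unites the whole ingroup.
Only Bryoaria and Theryx show the derived state 'yes' for C5, supporting them as a clade.
Only Aelyx, Bryoaria, Meroites, and Theryx show the derived state 'no' for C6, supporting them as a clade.
Most parsimonious ingroup topology: ((((Bryoaria,Theryx),Aelyx),Meroites),Ophiura).
Bryoaria and Theryx form a cherry on this tree, so they are sister taxa.

Theryx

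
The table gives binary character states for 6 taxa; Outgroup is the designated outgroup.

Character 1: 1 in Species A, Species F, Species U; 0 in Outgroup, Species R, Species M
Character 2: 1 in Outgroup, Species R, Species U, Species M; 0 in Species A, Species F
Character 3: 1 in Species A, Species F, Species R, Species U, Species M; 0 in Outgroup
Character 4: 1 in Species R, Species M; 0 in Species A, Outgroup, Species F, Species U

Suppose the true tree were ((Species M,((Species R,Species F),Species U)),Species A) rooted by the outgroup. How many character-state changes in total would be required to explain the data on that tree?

8

Map each character onto ((Species M,((Species R,Species F),Species U)),Species A) (rooted by Outgroup) and count the minimum state changes it requires (Fitch parsimony):
Character 1: 3; Character 2: 2; Character 3: 1; Character 4: 2.
Total tree length = 8.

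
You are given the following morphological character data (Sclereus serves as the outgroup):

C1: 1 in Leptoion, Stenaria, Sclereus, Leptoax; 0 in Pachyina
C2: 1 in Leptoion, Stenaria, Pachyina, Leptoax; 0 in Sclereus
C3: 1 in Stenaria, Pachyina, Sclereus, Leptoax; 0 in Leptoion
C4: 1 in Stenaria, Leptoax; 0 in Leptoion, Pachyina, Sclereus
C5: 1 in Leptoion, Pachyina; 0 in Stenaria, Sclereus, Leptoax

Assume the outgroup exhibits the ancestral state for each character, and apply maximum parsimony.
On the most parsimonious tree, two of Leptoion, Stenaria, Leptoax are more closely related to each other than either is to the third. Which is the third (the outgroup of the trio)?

Leptoion

Character polarity is set by the outgroup: the derived state is whichever differs from the outgroup's state, so for C1, C3 the derived state is '0', and for the remaining characters it is '1'.
C1 (derived state '0') is unique to Pachyina (autapomorphy; uninformative for grouping).
C2 (derived state '1') is shared by all ingroup taxa — unites the whole ingroup.
C3 (derived state '0') is unique to Leptoion (autapomorphy; uninformative for grouping).
C4: derived state '1' in Leptoax and Stenaria only — synapomorphy for {Leptoax, Stenaria}.
Only Leptoion and Pachyina show the derived state '1' for C5, supporting them as a clade.
Most parsimonious ingroup topology: ((Pachyina,Leptoion),(Leptoax,Stenaria)).
Leptoax and Stenaria share a more recent common ancestor with each other than either does with Leptoion, so Leptoion is the least closely related of the three.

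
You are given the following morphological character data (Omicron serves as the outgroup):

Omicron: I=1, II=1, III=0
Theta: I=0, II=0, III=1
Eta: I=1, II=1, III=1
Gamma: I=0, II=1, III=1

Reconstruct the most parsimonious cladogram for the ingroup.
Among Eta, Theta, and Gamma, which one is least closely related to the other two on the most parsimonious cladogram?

Eta

Character polarity is set by the outgroup: the derived state is whichever differs from the outgroup's state, so for I, II the derived state is '0', and for the remaining characters it is '1'.
I: derived state '0' in Gamma and Theta only — synapomorphy for {Gamma, Theta}.
II: derived state '0' in Theta only — an autapomorphy, so it tells us nothing about relationships among taxa.
III (derived state '1') is shared by all ingroup taxa — unites the whole ingroup.
Most parsimonious ingroup topology: ((Gamma,Theta),Eta).
Gamma and Theta share a more recent common ancestor with each other than either does with Eta, so Eta is the least closely related of the three.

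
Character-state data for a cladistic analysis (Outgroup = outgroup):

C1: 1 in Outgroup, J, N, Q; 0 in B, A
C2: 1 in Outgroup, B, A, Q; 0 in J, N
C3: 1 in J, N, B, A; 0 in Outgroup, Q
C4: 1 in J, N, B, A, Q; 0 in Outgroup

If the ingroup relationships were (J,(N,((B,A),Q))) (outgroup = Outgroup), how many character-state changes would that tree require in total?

Map each character onto (J,(N,((B,A),Q))) (rooted by Outgroup) and count the minimum state changes it requires (Fitch parsimony):
C1: 1; C2: 2; C3: 2; C4: 1.
Total tree length = 6.

6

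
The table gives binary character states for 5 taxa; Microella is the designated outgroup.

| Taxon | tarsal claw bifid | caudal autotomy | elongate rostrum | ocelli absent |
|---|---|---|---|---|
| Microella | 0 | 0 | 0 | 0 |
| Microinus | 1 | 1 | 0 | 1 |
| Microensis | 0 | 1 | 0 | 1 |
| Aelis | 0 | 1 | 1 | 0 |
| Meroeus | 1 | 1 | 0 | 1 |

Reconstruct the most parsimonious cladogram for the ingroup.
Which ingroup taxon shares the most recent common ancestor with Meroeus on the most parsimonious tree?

The outgroup has state '0' for every character, so '1' is the derived state throughout.
tarsal claw bifid (derived state '1') is shared by Meroeus and Microinus — a synapomorphy uniting that clade.
All ingroup taxa share the derived state '1' for caudal autotomy; it defines the ingroup but does not resolve relationships within it.
elongate rostrum: derived state '1' in Aelis only — an autapomorphy, so it tells us nothing about relationships among taxa.
Only Meroeus, Microensis, and Microinus show the derived state '1' for ocelli absent, supporting them as a clade.
Most parsimonious ingroup topology: (((Microinus,Meroeus),Microensis),Aelis).
Meroeus and Microinus form a cherry on this tree, so they are sister taxa.

Microinus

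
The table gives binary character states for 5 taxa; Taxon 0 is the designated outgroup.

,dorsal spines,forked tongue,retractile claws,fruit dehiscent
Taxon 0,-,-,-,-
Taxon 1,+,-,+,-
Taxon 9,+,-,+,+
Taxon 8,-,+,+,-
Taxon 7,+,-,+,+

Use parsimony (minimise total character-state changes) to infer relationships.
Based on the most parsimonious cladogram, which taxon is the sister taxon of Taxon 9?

The outgroup has state '-' for every character, so '+' is the derived state throughout.
dorsal spines (derived state '+') is shared by Taxon 1, Taxon 7, and Taxon 9 — a synapomorphy uniting that clade.
forked tongue (derived state '+') is unique to Taxon 8 (autapomorphy; uninformative for grouping).
All ingroup taxa share the derived state '+' for retractile claws; it defines the ingroup but does not resolve relationships within it.
Only Taxon 7 and Taxon 9 show the derived state '+' for fruit dehiscent, supporting them as a clade.
Most parsimonious ingroup topology: ((Taxon 1,(Taxon 9,Taxon 7)),Taxon 8).
Taxon 9 and Taxon 7 form a cherry on this tree, so they are sister taxa.

Taxon 7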